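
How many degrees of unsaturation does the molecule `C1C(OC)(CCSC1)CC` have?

Molecular formula from the SMILES: C8H16OS.
DoU = (2C + 2 + N − H − X)/2 = (2·8 + 2 + 0 − 16 − 0)/2 = 2/2 = 1.
(Structurally: 1 ring(s) + 0 π bond(s) = 1.)

1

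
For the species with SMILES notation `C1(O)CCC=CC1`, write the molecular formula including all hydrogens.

Heavy atoms from the SMILES: 6 C, 1 O.
Implicit hydrogens by atom environment:
  3 × C: 2 H each → 6
  3 × C: 1 H each → 3
  1 × O: 1 H
  Total hydrogens = 10.
Molecular formula: C6H10O

C6H10O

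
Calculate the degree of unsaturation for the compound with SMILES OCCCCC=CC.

1

Molecular formula from the SMILES: C7H14O.
DoU = (2C + 2 + N − H − X)/2 = (2·7 + 2 + 0 − 14 − 0)/2 = 2/2 = 1.
(Structurally: 0 ring(s) + 1 π bond(s) = 1.)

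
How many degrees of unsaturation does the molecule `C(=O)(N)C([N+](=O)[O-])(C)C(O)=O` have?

3

Molecular formula from the SMILES: C4H6N2O5.
DoU = (2C + 2 + N − H − X)/2 = (2·4 + 2 + 2 − 6 − 0)/2 = 6/2 = 3.
(Structurally: 0 ring(s) + 3 π bond(s) = 3.)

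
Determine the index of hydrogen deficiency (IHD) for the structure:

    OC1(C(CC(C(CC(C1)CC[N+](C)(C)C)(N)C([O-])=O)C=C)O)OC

3

Molecular formula from the SMILES: C17H32N2O5.
DoU = (2C + 2 + N − H − X)/2 = (2·17 + 2 + 2 − 32 − 0)/2 = 6/2 = 3.
(Structurally: 1 ring(s) + 2 π bond(s) = 3.)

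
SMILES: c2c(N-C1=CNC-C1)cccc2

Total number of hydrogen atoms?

Hydrogens are implicit in SMILES; fill each atom to its normal valence:
  5 × C (aromatic): 1 H each → 5
  2 × C: 2 H each → 4
  2 × N: 1 H each → 2
  1 × C: 1 H
  1 × C: no H
  1 × C (aromatic): no H
  Total hydrogens = 12.

12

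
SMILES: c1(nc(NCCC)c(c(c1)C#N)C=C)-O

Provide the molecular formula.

Heavy atoms from the SMILES: 11 C, 3 N, 1 O.
Implicit hydrogens by atom environment:
  4 × C (aromatic): no H
  3 × C: 2 H each → 6
  1 × C: 3 H
  1 × C (aromatic): 1 H
  1 × C: 1 H
  1 × C: no H
  1 × N: 1 H
  1 × N (aromatic): no H
  1 × N: no H
  1 × O: 1 H
  Total hydrogens = 13.
Molecular formula: C11H13N3O

C11H13N3O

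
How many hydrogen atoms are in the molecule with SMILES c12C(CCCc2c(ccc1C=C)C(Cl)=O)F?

Hydrogens are implicit in SMILES; fill each atom to its normal valence:
  4 × C: 2 H each → 8
  4 × C (aromatic): no H
  2 × C (aromatic): 1 H each → 2
  2 × C: 1 H each → 2
  1 × C: no H
  1 × Cl: no H
  1 × F: no H
  1 × O: no H
  Total hydrogens = 12.

12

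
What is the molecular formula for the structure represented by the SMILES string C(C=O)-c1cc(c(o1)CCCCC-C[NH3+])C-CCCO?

Heavy atoms from the SMILES: 16 C, 1 N, 3 O.
Implicit hydrogens by atom environment:
  11 × C: 2 H each → 22
  3 × C (aromatic): no H
  1 × C (aromatic): 1 H
  1 × C: 1 H
  1 × N (charge +1): 3 H
  1 × O: 1 H
  1 × O (aromatic): no H
  1 × O: no H
  Total hydrogens = 28.
Net charge +1.
Molecular formula: C16H28NO3+

C16H28NO3+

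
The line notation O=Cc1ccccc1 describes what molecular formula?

Heavy atoms from the SMILES: 7 C, 1 O.
Implicit hydrogens by atom environment:
  5 × C (aromatic): 1 H each → 5
  1 × C: 1 H
  1 × C (aromatic): no H
  1 × O: no H
  Total hydrogens = 6.
Molecular formula: C7H6O

C7H6O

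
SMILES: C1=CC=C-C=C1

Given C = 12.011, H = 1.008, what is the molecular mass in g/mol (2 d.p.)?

Molecular formula: C6H6.
M = 6×12.011 + 6×1.008 = 78.11 g/mol.

78.11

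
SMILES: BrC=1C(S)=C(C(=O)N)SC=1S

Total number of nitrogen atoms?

1

The symbol for nitrogen appears 1 time in the SMILES.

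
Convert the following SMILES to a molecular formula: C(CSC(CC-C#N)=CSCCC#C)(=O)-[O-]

Heavy atoms from the SMILES: 11 C, 1 N, 2 O, 2 S.
Implicit hydrogens by atom environment:
  5 × C: 2 H each → 10
  4 × C: no H
  2 × C: 1 H each → 2
  2 × S: no H
  1 × N: no H
  1 × O: no H
  1 × O (charge -1): no H
  Total hydrogens = 12.
Net charge -1.
Molecular formula: C11H12NO2S2-

C11H12NO2S2-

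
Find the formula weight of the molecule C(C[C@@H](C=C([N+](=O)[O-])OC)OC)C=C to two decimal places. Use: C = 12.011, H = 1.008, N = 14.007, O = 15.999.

201.22

Molecular formula: C9H15NO4.
M = 9×12.011 + 15×1.008 + 1×14.007 + 4×15.999 = 201.22 g/mol.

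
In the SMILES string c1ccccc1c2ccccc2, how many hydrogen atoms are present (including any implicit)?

10

Hydrogens are implicit in SMILES; fill each atom to its normal valence:
  10 × C (aromatic): 1 H each → 10
  2 × C (aromatic): no H
  Total hydrogens = 10.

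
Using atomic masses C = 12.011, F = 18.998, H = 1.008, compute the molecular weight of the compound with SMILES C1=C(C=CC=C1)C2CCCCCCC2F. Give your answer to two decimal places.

206.30

Molecular formula: C14H19F.
M = 14×12.011 + 1×18.998 + 19×1.008 = 206.30 g/mol.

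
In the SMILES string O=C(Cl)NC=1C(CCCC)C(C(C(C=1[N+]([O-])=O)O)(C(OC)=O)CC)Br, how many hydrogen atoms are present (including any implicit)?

22

Hydrogens are implicit in SMILES; fill each atom to its normal valence:
  5 × C: no H
  4 × C: 2 H each → 8
  4 × O: no H
  3 × C: 3 H each → 9
  3 × C: 1 H each → 3
  1 × Br: no H
  1 × Cl: no H
  1 × N: 1 H
  1 × N (charge +1): no H
  1 × O: 1 H
  1 × O (charge -1): no H
  Total hydrogens = 22.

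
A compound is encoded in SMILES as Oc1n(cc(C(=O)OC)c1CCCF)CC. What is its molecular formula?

Heavy atoms from the SMILES: 11 C, 1 F, 1 N, 3 O.
Implicit hydrogens by atom environment:
  4 × C: 2 H each → 8
  3 × C (aromatic): no H
  2 × C: 3 H each → 6
  2 × O: no H
  1 × C (aromatic): 1 H
  1 × C: no H
  1 × F: no H
  1 × N (aromatic): no H
  1 × O: 1 H
  Total hydrogens = 16.
Molecular formula: C11H16FNO3

C11H16FNO3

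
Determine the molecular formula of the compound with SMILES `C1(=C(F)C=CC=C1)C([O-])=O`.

C7H4FO2-

Heavy atoms from the SMILES: 7 C, 1 F, 2 O.
Implicit hydrogens by atom environment:
  4 × C (aromatic): 1 H each → 4
  2 × C (aromatic): no H
  1 × C: no H
  1 × F: no H
  1 × O: no H
  1 × O (charge -1): no H
  Total hydrogens = 4.
Net charge -1.
Molecular formula: C7H4FO2-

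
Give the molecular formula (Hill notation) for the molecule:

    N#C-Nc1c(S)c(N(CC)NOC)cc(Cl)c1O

Heavy atoms from the SMILES: 10 C, 1 Cl, 4 N, 2 O, 1 S.
Implicit hydrogens by atom environment:
  5 × C (aromatic): no H
  2 × C: 3 H each → 6
  2 × N: 1 H each → 2
  2 × N: no H
  1 × C: 2 H
  1 × C (aromatic): 1 H
  1 × C: no H
  1 × Cl: no H
  1 × O: 1 H
  1 × O: no H
  1 × S: 1 H
  Total hydrogens = 13.
Molecular formula: C10H13ClN4O2S

C10H13ClN4O2S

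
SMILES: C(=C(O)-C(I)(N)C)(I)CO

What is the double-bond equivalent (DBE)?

1

Molecular formula from the SMILES: C5H9I2NO2.
DoU = (2C + 2 + N − H − X)/2 = (2·5 + 2 + 1 − 9 − 2)/2 = 2/2 = 1.
(Structurally: 0 ring(s) + 1 π bond(s) = 1.)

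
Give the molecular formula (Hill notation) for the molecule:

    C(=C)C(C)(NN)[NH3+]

Heavy atoms from the SMILES: 4 C, 3 N.
Implicit hydrogens by atom environment:
  1 × C: 3 H
  1 × C: 2 H
  1 × C: 1 H
  1 × C: no H
  1 × N (charge +1): 3 H
  1 × N: 2 H
  1 × N: 1 H
  Total hydrogens = 12.
Net charge +1.
Molecular formula: C4H12N3+

C4H12N3+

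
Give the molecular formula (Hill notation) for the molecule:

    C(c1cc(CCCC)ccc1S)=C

C12H16S

Heavy atoms from the SMILES: 12 C, 1 S.
Implicit hydrogens by atom environment:
  4 × C: 2 H each → 8
  3 × C (aromatic): 1 H each → 3
  3 × C (aromatic): no H
  1 × C: 3 H
  1 × C: 1 H
  1 × S: 1 H
  Total hydrogens = 16.
Molecular formula: C12H16S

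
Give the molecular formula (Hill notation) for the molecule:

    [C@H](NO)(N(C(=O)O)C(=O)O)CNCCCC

C8H17N3O5

Heavy atoms from the SMILES: 8 C, 3 N, 5 O.
Implicit hydrogens by atom environment:
  4 × C: 2 H each → 8
  3 × O: 1 H each → 3
  2 × C: no H
  2 × N: 1 H each → 2
  2 × O: no H
  1 × C: 3 H
  1 × C: 1 H
  1 × N: no H
  Total hydrogens = 17.
Molecular formula: C8H17N3O5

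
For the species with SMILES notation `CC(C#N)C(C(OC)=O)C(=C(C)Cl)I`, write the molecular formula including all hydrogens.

C9H11ClINO2

Heavy atoms from the SMILES: 9 C, 1 Cl, 1 I, 1 N, 2 O.
Implicit hydrogens by atom environment:
  4 × C: no H
  3 × C: 3 H each → 9
  2 × C: 1 H each → 2
  2 × O: no H
  1 × Cl: no H
  1 × I: no H
  1 × N: no H
  Total hydrogens = 11.
Molecular formula: C9H11ClINO2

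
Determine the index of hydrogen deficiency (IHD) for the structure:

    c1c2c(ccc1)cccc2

Molecular formula from the SMILES: C10H8.
DoU = (2C + 2 + N − H − X)/2 = (2·10 + 2 + 0 − 8 − 0)/2 = 14/2 = 7.
(Structurally: 2 ring(s) + 5 π bond(s) = 7.)

7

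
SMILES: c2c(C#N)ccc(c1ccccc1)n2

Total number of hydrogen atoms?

8

Hydrogens are implicit in SMILES; fill each atom to its normal valence:
  8 × C (aromatic): 1 H each → 8
  3 × C (aromatic): no H
  1 × C: no H
  1 × N (aromatic): no H
  1 × N: no H
  Total hydrogens = 8.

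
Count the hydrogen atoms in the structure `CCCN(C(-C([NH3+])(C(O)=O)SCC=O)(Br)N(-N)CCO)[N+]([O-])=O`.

Hydrogens are implicit in SMILES; fill each atom to its normal valence:
  5 × C: 2 H each → 10
  3 × C: no H
  3 × O: no H
  2 × N: no H
  2 × O: 1 H each → 2
  1 × Br: no H
  1 × C: 3 H
  1 × C: 1 H
  1 × N (charge +1): 3 H
  1 × N: 2 H
  1 × N (charge +1): no H
  1 × O (charge -1): no H
  1 × S: no H
  Total hydrogens = 21.

21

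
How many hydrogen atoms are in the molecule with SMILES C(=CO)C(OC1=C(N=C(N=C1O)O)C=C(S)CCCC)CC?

22

Hydrogens are implicit in SMILES; fill each atom to its normal valence:
  4 × C: 2 H each → 8
  4 × C: 1 H each → 4
  4 × C (aromatic): no H
  3 × O: 1 H each → 3
  2 × C: 3 H each → 6
  2 × N (aromatic): no H
  1 × C: no H
  1 × O: no H
  1 × S: 1 H
  Total hydrogens = 22.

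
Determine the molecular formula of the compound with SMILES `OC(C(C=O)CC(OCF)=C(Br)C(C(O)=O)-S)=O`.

C9H10BrFO6S

Heavy atoms from the SMILES: 1 Br, 9 C, 1 F, 6 O, 1 S.
Implicit hydrogens by atom environment:
  4 × C: no H
  4 × O: no H
  3 × C: 1 H each → 3
  2 × C: 2 H each → 4
  2 × O: 1 H each → 2
  1 × Br: no H
  1 × F: no H
  1 × S: 1 H
  Total hydrogens = 10.
Molecular formula: C9H10BrFO6S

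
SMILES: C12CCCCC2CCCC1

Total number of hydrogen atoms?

18

Hydrogens are implicit in SMILES; fill each atom to its normal valence:
  8 × C: 2 H each → 16
  2 × C: 1 H each → 2
  Total hydrogens = 18.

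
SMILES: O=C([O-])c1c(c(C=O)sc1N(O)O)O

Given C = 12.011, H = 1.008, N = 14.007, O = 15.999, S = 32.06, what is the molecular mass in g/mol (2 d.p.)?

218.16

Molecular formula: C6H4NO6S-.
M = 6×12.011 + 4×1.008 + 1×14.007 + 6×15.999 + 1×32.06 = 218.16 g/mol.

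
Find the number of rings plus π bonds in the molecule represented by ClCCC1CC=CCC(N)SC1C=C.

Molecular formula from the SMILES: C11H18ClNS.
DoU = (2C + 2 + N − H − X)/2 = (2·11 + 2 + 1 − 18 − 1)/2 = 6/2 = 3.
(Structurally: 1 ring(s) + 2 π bond(s) = 3.)

3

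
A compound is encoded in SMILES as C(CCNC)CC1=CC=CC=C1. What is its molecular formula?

Heavy atoms from the SMILES: 11 C, 1 N.
Implicit hydrogens by atom environment:
  5 × C (aromatic): 1 H each → 5
  4 × C: 2 H each → 8
  1 × C: 3 H
  1 × C (aromatic): no H
  1 × N: 1 H
  Total hydrogens = 17.
Molecular formula: C11H17N

C11H17N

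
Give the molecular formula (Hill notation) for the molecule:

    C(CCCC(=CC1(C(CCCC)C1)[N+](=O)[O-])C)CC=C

C17H29NO2

Heavy atoms from the SMILES: 17 C, 1 N, 2 O.
Implicit hydrogens by atom environment:
  10 × C: 2 H each → 20
  3 × C: 1 H each → 3
  2 × C: 3 H each → 6
  2 × C: no H
  1 × N (charge +1): no H
  1 × O: no H
  1 × O (charge -1): no H
  Total hydrogens = 29.
Molecular formula: C17H29NO2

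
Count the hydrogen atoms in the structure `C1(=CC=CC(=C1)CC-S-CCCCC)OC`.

Hydrogens are implicit in SMILES; fill each atom to its normal valence:
  6 × C: 2 H each → 12
  4 × C (aromatic): 1 H each → 4
  2 × C: 3 H each → 6
  2 × C (aromatic): no H
  1 × O: no H
  1 × S: no H
  Total hydrogens = 22.

22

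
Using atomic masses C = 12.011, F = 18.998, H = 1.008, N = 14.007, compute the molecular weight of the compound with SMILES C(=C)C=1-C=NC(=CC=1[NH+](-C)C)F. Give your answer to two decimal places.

167.21

Molecular formula: C9H12FN2+.
M = 9×12.011 + 1×18.998 + 12×1.008 + 2×14.007 = 167.21 g/mol.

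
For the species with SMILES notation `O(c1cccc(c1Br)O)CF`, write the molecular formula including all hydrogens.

Heavy atoms from the SMILES: 1 Br, 7 C, 1 F, 2 O.
Implicit hydrogens by atom environment:
  3 × C (aromatic): 1 H each → 3
  3 × C (aromatic): no H
  1 × Br: no H
  1 × C: 2 H
  1 × F: no H
  1 × O: 1 H
  1 × O: no H
  Total hydrogens = 6.
Molecular formula: C7H6BrFO2

C7H6BrFO2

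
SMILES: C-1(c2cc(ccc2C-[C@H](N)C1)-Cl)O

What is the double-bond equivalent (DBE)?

5

Molecular formula from the SMILES: C10H12ClNO.
DoU = (2C + 2 + N − H − X)/2 = (2·10 + 2 + 1 − 12 − 1)/2 = 10/2 = 5.
(Structurally: 2 ring(s) + 3 π bond(s) = 5.)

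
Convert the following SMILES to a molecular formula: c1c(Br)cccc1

C6H5Br

Heavy atoms from the SMILES: 1 Br, 6 C.
Implicit hydrogens by atom environment:
  5 × C (aromatic): 1 H each → 5
  1 × Br: no H
  1 × C (aromatic): no H
  Total hydrogens = 5.
Molecular formula: C6H5Br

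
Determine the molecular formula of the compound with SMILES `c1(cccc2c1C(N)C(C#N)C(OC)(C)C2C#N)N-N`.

Heavy atoms from the SMILES: 14 C, 5 N, 1 O.
Implicit hydrogens by atom environment:
  3 × C (aromatic): 1 H each → 3
  3 × C: 1 H each → 3
  3 × C (aromatic): no H
  3 × C: no H
  2 × C: 3 H each → 6
  2 × N: 2 H each → 4
  2 × N: no H
  1 × N: 1 H
  1 × O: no H
  Total hydrogens = 17.
Molecular formula: C14H17N5O

C14H17N5O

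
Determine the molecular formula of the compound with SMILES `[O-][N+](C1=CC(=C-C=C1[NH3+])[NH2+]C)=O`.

[C7H11N3O2]2+

Heavy atoms from the SMILES: 7 C, 3 N, 2 O.
Implicit hydrogens by atom environment:
  3 × C (aromatic): 1 H each → 3
  3 × C (aromatic): no H
  1 × C: 3 H
  1 × N (charge +1): 3 H
  1 × N (charge +1): 2 H
  1 × N (charge +1): no H
  1 × O: no H
  1 × O (charge -1): no H
  Total hydrogens = 11.
Net charge +2.
Molecular formula: [C7H11N3O2]2+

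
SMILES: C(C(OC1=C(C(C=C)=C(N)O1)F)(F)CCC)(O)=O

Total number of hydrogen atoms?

13

Hydrogens are implicit in SMILES; fill each atom to its normal valence:
  4 × C (aromatic): no H
  3 × C: 2 H each → 6
  2 × C: no H
  2 × F: no H
  2 × O: no H
  1 × C: 3 H
  1 × C: 1 H
  1 × N: 2 H
  1 × O: 1 H
  1 × O (aromatic): no H
  Total hydrogens = 13.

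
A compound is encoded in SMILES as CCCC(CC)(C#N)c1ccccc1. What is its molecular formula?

Heavy atoms from the SMILES: 13 C, 1 N.
Implicit hydrogens by atom environment:
  5 × C (aromatic): 1 H each → 5
  3 × C: 2 H each → 6
  2 × C: 3 H each → 6
  2 × C: no H
  1 × C (aromatic): no H
  1 × N: no H
  Total hydrogens = 17.
Molecular formula: C13H17N

C13H17N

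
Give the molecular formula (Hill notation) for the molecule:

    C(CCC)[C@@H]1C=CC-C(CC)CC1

Heavy atoms from the SMILES: 13 C.
Implicit hydrogens by atom environment:
  7 × C: 2 H each → 14
  4 × C: 1 H each → 4
  2 × C: 3 H each → 6
  Total hydrogens = 24.
Molecular formula: C13H24

C13H24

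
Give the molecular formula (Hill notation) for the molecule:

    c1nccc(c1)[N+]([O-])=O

Heavy atoms from the SMILES: 5 C, 2 N, 2 O.
Implicit hydrogens by atom environment:
  4 × C (aromatic): 1 H each → 4
  1 × C (aromatic): no H
  1 × N (aromatic): no H
  1 × N (charge +1): no H
  1 × O: no H
  1 × O (charge -1): no H
  Total hydrogens = 4.
Molecular formula: C5H4N2O2

C5H4N2O2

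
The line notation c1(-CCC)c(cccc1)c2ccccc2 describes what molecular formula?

C15H16

Heavy atoms from the SMILES: 15 C.
Implicit hydrogens by atom environment:
  9 × C (aromatic): 1 H each → 9
  3 × C (aromatic): no H
  2 × C: 2 H each → 4
  1 × C: 3 H
  Total hydrogens = 16.
Molecular formula: C15H16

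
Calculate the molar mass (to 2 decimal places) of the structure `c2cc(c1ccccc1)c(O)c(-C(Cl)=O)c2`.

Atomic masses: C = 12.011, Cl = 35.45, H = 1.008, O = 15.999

Molecular formula: C13H9ClO2.
M = 13×12.011 + 1×35.45 + 9×1.008 + 2×15.999 = 232.66 g/mol.

232.66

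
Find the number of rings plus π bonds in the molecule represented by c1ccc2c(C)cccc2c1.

7

Molecular formula from the SMILES: C11H10.
DoU = (2C + 2 + N − H − X)/2 = (2·11 + 2 + 0 − 10 − 0)/2 = 14/2 = 7.
(Structurally: 2 ring(s) + 5 π bond(s) = 7.)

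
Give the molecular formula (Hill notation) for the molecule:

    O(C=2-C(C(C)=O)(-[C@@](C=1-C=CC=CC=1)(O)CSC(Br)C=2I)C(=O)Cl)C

C16H15BrClIO4S

Heavy atoms from the SMILES: 1 Br, 16 C, 1 Cl, 1 I, 4 O, 1 S.
Implicit hydrogens by atom environment:
  6 × C: no H
  5 × C (aromatic): 1 H each → 5
  3 × O: no H
  2 × C: 3 H each → 6
  1 × Br: no H
  1 × C: 2 H
  1 × C: 1 H
  1 × C (aromatic): no H
  1 × Cl: no H
  1 × I: no H
  1 × O: 1 H
  1 × S: no H
  Total hydrogens = 15.
Molecular formula: C16H15BrClIO4S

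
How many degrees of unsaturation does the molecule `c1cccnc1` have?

4

Molecular formula from the SMILES: C5H5N.
DoU = (2C + 2 + N − H − X)/2 = (2·5 + 2 + 1 − 5 − 0)/2 = 8/2 = 4.
(Structurally: 1 ring(s) + 3 π bond(s) = 4.)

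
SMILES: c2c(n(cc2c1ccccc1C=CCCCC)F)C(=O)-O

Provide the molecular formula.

Heavy atoms from the SMILES: 17 C, 1 F, 1 N, 2 O.
Implicit hydrogens by atom environment:
  6 × C (aromatic): 1 H each → 6
  4 × C (aromatic): no H
  3 × C: 2 H each → 6
  2 × C: 1 H each → 2
  1 × C: 3 H
  1 × C: no H
  1 × F: no H
  1 × N (aromatic): no H
  1 × O: 1 H
  1 × O: no H
  Total hydrogens = 18.
Molecular formula: C17H18FNO2

C17H18FNO2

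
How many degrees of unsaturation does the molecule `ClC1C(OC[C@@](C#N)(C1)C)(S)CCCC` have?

Molecular formula from the SMILES: C11H18ClNOS.
DoU = (2C + 2 + N − H − X)/2 = (2·11 + 2 + 1 − 18 − 1)/2 = 6/2 = 3.
(Structurally: 1 ring(s) + 2 π bond(s) = 3.)

3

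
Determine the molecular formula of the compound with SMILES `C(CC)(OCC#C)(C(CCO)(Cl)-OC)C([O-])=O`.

Heavy atoms from the SMILES: 11 C, 1 Cl, 5 O.
Implicit hydrogens by atom environment:
  4 × C: 2 H each → 8
  4 × C: no H
  3 × O: no H
  2 × C: 3 H each → 6
  1 × C: 1 H
  1 × Cl: no H
  1 × O: 1 H
  1 × O (charge -1): no H
  Total hydrogens = 16.
Net charge -1.
Molecular formula: C11H16ClO5-

C11H16ClO5-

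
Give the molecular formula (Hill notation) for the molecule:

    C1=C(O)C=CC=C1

Heavy atoms from the SMILES: 6 C, 1 O.
Implicit hydrogens by atom environment:
  5 × C (aromatic): 1 H each → 5
  1 × C (aromatic): no H
  1 × O: 1 H
  Total hydrogens = 6.
Molecular formula: C6H6O

C6H6O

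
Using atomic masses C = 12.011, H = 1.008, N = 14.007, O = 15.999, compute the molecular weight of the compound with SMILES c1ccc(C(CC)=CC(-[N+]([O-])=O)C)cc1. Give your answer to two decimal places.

205.26

Molecular formula: C12H15NO2.
M = 12×12.011 + 15×1.008 + 1×14.007 + 2×15.999 = 205.26 g/mol.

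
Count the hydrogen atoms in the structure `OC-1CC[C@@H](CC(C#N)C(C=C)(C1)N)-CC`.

22

Hydrogens are implicit in SMILES; fill each atom to its normal valence:
  6 × C: 2 H each → 12
  4 × C: 1 H each → 4
  2 × C: no H
  1 × C: 3 H
  1 × N: 2 H
  1 × N: no H
  1 × O: 1 H
  Total hydrogens = 22.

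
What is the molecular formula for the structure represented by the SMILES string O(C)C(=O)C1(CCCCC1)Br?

Heavy atoms from the SMILES: 1 Br, 8 C, 2 O.
Implicit hydrogens by atom environment:
  5 × C: 2 H each → 10
  2 × C: no H
  2 × O: no H
  1 × Br: no H
  1 × C: 3 H
  Total hydrogens = 13.
Molecular formula: C8H13BrO2

C8H13BrO2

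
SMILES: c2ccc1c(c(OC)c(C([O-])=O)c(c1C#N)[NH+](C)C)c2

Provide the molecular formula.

C15H14N2O3

Heavy atoms from the SMILES: 15 C, 2 N, 3 O.
Implicit hydrogens by atom environment:
  6 × C (aromatic): no H
  4 × C (aromatic): 1 H each → 4
  3 × C: 3 H each → 9
  2 × C: no H
  2 × O: no H
  1 × N (charge +1): 1 H
  1 × N: no H
  1 × O (charge -1): no H
  Total hydrogens = 14.
Molecular formula: C15H14N2O3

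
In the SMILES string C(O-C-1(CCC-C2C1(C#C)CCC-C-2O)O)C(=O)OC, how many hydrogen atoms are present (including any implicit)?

22

Hydrogens are implicit in SMILES; fill each atom to its normal valence:
  7 × C: 2 H each → 14
  4 × C: no H
  3 × C: 1 H each → 3
  3 × O: no H
  2 × O: 1 H each → 2
  1 × C: 3 H
  Total hydrogens = 22.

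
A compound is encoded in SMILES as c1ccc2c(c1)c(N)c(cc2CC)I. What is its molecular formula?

Heavy atoms from the SMILES: 12 C, 1 I, 1 N.
Implicit hydrogens by atom environment:
  5 × C (aromatic): 1 H each → 5
  5 × C (aromatic): no H
  1 × C: 3 H
  1 × C: 2 H
  1 × I: no H
  1 × N: 2 H
  Total hydrogens = 12.
Molecular formula: C12H12IN

C12H12IN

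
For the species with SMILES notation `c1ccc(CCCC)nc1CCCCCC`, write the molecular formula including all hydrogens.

Heavy atoms from the SMILES: 15 C, 1 N.
Implicit hydrogens by atom environment:
  8 × C: 2 H each → 16
  3 × C (aromatic): 1 H each → 3
  2 × C: 3 H each → 6
  2 × C (aromatic): no H
  1 × N (aromatic): no H
  Total hydrogens = 25.
Molecular formula: C15H25N

C15H25N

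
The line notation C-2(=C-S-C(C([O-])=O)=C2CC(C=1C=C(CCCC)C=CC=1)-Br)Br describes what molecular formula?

C17H17Br2O2S-

Heavy atoms from the SMILES: 2 Br, 17 C, 2 O, 1 S.
Implicit hydrogens by atom environment:
  5 × C (aromatic): 1 H each → 5
  5 × C (aromatic): no H
  4 × C: 2 H each → 8
  2 × Br: no H
  1 × C: 3 H
  1 × C: 1 H
  1 × C: no H
  1 × O: no H
  1 × O (charge -1): no H
  1 × S (aromatic): no H
  Total hydrogens = 17.
Net charge -1.
Molecular formula: C17H17Br2O2S-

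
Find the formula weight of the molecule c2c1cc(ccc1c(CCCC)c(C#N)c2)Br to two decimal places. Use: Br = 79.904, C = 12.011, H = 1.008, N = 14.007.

288.19

Molecular formula: C15H14BrN.
M = 1×79.904 + 15×12.011 + 14×1.008 + 1×14.007 = 288.19 g/mol.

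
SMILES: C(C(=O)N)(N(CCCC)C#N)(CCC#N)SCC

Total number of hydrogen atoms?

20

Hydrogens are implicit in SMILES; fill each atom to its normal valence:
  6 × C: 2 H each → 12
  4 × C: no H
  3 × N: no H
  2 × C: 3 H each → 6
  1 × N: 2 H
  1 × O: no H
  1 × S: no H
  Total hydrogens = 20.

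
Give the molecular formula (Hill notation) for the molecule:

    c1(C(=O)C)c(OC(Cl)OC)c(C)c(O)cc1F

Heavy atoms from the SMILES: 11 C, 1 Cl, 1 F, 4 O.
Implicit hydrogens by atom environment:
  5 × C (aromatic): no H
  3 × C: 3 H each → 9
  3 × O: no H
  1 × C (aromatic): 1 H
  1 × C: 1 H
  1 × C: no H
  1 × Cl: no H
  1 × F: no H
  1 × O: 1 H
  Total hydrogens = 12.
Molecular formula: C11H12ClFO4

C11H12ClFO4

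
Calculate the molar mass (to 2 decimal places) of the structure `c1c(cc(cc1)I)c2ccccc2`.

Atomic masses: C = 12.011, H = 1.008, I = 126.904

280.11

Molecular formula: C12H9I.
M = 12×12.011 + 9×1.008 + 1×126.904 = 280.11 g/mol.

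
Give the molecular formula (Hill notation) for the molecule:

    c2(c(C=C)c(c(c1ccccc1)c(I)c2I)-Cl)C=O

C15H9ClI2O

Heavy atoms from the SMILES: 15 C, 1 Cl, 2 I, 1 O.
Implicit hydrogens by atom environment:
  7 × C (aromatic): no H
  5 × C (aromatic): 1 H each → 5
  2 × C: 1 H each → 2
  2 × I: no H
  1 × C: 2 H
  1 × Cl: no H
  1 × O: no H
  Total hydrogens = 9.
Molecular formula: C15H9ClI2O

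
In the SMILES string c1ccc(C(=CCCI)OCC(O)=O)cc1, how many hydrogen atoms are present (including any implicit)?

Hydrogens are implicit in SMILES; fill each atom to its normal valence:
  5 × C (aromatic): 1 H each → 5
  3 × C: 2 H each → 6
  2 × C: no H
  2 × O: no H
  1 × C: 1 H
  1 × C (aromatic): no H
  1 × I: no H
  1 × O: 1 H
  Total hydrogens = 13.

13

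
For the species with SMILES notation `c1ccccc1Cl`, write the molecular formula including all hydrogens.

C6H5Cl

Heavy atoms from the SMILES: 6 C, 1 Cl.
Implicit hydrogens by atom environment:
  5 × C (aromatic): 1 H each → 5
  1 × C (aromatic): no H
  1 × Cl: no H
  Total hydrogens = 5.
Molecular formula: C6H5Cl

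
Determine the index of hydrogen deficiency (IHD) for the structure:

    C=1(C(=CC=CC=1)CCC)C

4

Molecular formula from the SMILES: C10H14.
DoU = (2C + 2 + N − H − X)/2 = (2·10 + 2 + 0 − 14 − 0)/2 = 8/2 = 4.
(Structurally: 1 ring(s) + 3 π bond(s) = 4.)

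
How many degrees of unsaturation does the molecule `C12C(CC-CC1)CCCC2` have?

2

Molecular formula from the SMILES: C10H18.
DoU = (2C + 2 + N − H − X)/2 = (2·10 + 2 + 0 − 18 − 0)/2 = 4/2 = 2.
(Structurally: 2 ring(s) + 0 π bond(s) = 2.)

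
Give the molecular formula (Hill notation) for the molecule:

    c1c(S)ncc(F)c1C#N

C6H3FN2S

Heavy atoms from the SMILES: 6 C, 1 F, 2 N, 1 S.
Implicit hydrogens by atom environment:
  3 × C (aromatic): no H
  2 × C (aromatic): 1 H each → 2
  1 × C: no H
  1 × F: no H
  1 × N (aromatic): no H
  1 × N: no H
  1 × S: 1 H
  Total hydrogens = 3.
Molecular formula: C6H3FN2S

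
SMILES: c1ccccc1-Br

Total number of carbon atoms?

The symbol for carbon appears 6 times in the SMILES. Lowercase c denotes aromatic carbon and counts toward C.

6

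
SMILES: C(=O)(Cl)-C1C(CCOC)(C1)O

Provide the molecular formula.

C7H11ClO3

Heavy atoms from the SMILES: 7 C, 1 Cl, 3 O.
Implicit hydrogens by atom environment:
  3 × C: 2 H each → 6
  2 × C: no H
  2 × O: no H
  1 × C: 3 H
  1 × C: 1 H
  1 × Cl: no H
  1 × O: 1 H
  Total hydrogens = 11.
Molecular formula: C7H11ClO3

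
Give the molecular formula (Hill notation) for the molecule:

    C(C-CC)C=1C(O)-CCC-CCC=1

Heavy atoms from the SMILES: 12 C, 1 O.
Implicit hydrogens by atom environment:
  8 × C: 2 H each → 16
  2 × C: 1 H each → 2
  1 × C: 3 H
  1 × C: no H
  1 × O: 1 H
  Total hydrogens = 22.
Molecular formula: C12H22O

C12H22O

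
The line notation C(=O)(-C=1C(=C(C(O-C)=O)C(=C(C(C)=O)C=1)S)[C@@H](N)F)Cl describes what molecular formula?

C12H11ClFNO4S

Heavy atoms from the SMILES: 12 C, 1 Cl, 1 F, 1 N, 4 O, 1 S.
Implicit hydrogens by atom environment:
  5 × C (aromatic): no H
  4 × O: no H
  3 × C: no H
  2 × C: 3 H each → 6
  1 × C (aromatic): 1 H
  1 × C: 1 H
  1 × Cl: no H
  1 × F: no H
  1 × N: 2 H
  1 × S: 1 H
  Total hydrogens = 11.
Molecular formula: C12H11ClFNO4S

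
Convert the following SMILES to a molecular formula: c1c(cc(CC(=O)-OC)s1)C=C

Heavy atoms from the SMILES: 9 C, 2 O, 1 S.
Implicit hydrogens by atom environment:
  2 × C: 2 H each → 4
  2 × C (aromatic): 1 H each → 2
  2 × C (aromatic): no H
  2 × O: no H
  1 × C: 3 H
  1 × C: 1 H
  1 × C: no H
  1 × S (aromatic): no H
  Total hydrogens = 10.
Molecular formula: C9H10O2S

C9H10O2S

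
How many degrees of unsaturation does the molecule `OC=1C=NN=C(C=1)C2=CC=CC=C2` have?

8

Molecular formula from the SMILES: C10H8N2O.
DoU = (2C + 2 + N − H − X)/2 = (2·10 + 2 + 2 − 8 − 0)/2 = 16/2 = 8.
(Structurally: 2 ring(s) + 6 π bond(s) = 8.)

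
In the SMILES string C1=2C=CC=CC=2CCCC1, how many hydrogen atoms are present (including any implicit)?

12

Hydrogens are implicit in SMILES; fill each atom to its normal valence:
  4 × C: 2 H each → 8
  4 × C (aromatic): 1 H each → 4
  2 × C (aromatic): no H
  Total hydrogens = 12.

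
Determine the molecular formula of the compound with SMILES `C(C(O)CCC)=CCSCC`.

Heavy atoms from the SMILES: 9 C, 1 O, 1 S.
Implicit hydrogens by atom environment:
  4 × C: 2 H each → 8
  3 × C: 1 H each → 3
  2 × C: 3 H each → 6
  1 × O: 1 H
  1 × S: no H
  Total hydrogens = 18.
Molecular formula: C9H18OS

C9H18OS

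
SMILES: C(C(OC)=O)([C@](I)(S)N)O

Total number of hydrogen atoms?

8

Hydrogens are implicit in SMILES; fill each atom to its normal valence:
  2 × C: no H
  2 × O: no H
  1 × C: 3 H
  1 × C: 1 H
  1 × I: no H
  1 × N: 2 H
  1 × O: 1 H
  1 × S: 1 H
  Total hydrogens = 8.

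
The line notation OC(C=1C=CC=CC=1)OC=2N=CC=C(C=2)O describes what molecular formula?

C12H11NO3

Heavy atoms from the SMILES: 12 C, 1 N, 3 O.
Implicit hydrogens by atom environment:
  8 × C (aromatic): 1 H each → 8
  3 × C (aromatic): no H
  2 × O: 1 H each → 2
  1 × C: 1 H
  1 × N (aromatic): no H
  1 × O: no H
  Total hydrogens = 11.
Molecular formula: C12H11NO3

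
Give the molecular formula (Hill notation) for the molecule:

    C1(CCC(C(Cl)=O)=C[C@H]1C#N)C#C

Heavy atoms from the SMILES: 10 C, 1 Cl, 1 N, 1 O.
Implicit hydrogens by atom environment:
  4 × C: 1 H each → 4
  4 × C: no H
  2 × C: 2 H each → 4
  1 × Cl: no H
  1 × N: no H
  1 × O: no H
  Total hydrogens = 8.
Molecular formula: C10H8ClNO

C10H8ClNO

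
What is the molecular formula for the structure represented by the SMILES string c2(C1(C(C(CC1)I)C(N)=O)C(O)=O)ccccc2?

Heavy atoms from the SMILES: 13 C, 1 I, 1 N, 3 O.
Implicit hydrogens by atom environment:
  5 × C (aromatic): 1 H each → 5
  3 × C: no H
  2 × C: 2 H each → 4
  2 × C: 1 H each → 2
  2 × O: no H
  1 × C (aromatic): no H
  1 × I: no H
  1 × N: 2 H
  1 × O: 1 H
  Total hydrogens = 14.
Molecular formula: C13H14INO3

C13H14INO3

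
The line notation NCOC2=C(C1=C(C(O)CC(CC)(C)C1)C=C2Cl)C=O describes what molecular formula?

C15H20ClNO3

Heavy atoms from the SMILES: 15 C, 1 Cl, 1 N, 3 O.
Implicit hydrogens by atom environment:
  5 × C (aromatic): no H
  4 × C: 2 H each → 8
  2 × C: 3 H each → 6
  2 × C: 1 H each → 2
  2 × O: no H
  1 × C (aromatic): 1 H
  1 × C: no H
  1 × Cl: no H
  1 × N: 2 H
  1 × O: 1 H
  Total hydrogens = 20.
Molecular formula: C15H20ClNO3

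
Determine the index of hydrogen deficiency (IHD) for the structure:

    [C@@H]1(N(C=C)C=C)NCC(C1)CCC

Molecular formula from the SMILES: C11H20N2.
DoU = (2C + 2 + N − H − X)/2 = (2·11 + 2 + 2 − 20 − 0)/2 = 6/2 = 3.
(Structurally: 1 ring(s) + 2 π bond(s) = 3.)

3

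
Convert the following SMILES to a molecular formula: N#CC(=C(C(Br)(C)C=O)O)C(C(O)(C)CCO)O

Heavy atoms from the SMILES: 1 Br, 11 C, 1 N, 5 O.
Implicit hydrogens by atom environment:
  5 × C: no H
  4 × O: 1 H each → 4
  2 × C: 3 H each → 6
  2 × C: 2 H each → 4
  2 × C: 1 H each → 2
  1 × Br: no H
  1 × N: no H
  1 × O: no H
  Total hydrogens = 16.
Molecular formula: C11H16BrNO5

C11H16BrNO5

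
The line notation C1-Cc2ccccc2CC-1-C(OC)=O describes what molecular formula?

Heavy atoms from the SMILES: 12 C, 2 O.
Implicit hydrogens by atom environment:
  4 × C (aromatic): 1 H each → 4
  3 × C: 2 H each → 6
  2 × C (aromatic): no H
  2 × O: no H
  1 × C: 3 H
  1 × C: 1 H
  1 × C: no H
  Total hydrogens = 14.
Molecular formula: C12H14O2

C12H14O2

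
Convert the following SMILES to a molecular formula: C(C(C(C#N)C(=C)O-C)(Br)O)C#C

C9H10BrNO2

Heavy atoms from the SMILES: 1 Br, 9 C, 1 N, 2 O.
Implicit hydrogens by atom environment:
  4 × C: no H
  2 × C: 2 H each → 4
  2 × C: 1 H each → 2
  1 × Br: no H
  1 × C: 3 H
  1 × N: no H
  1 × O: 1 H
  1 × O: no H
  Total hydrogens = 10.
Molecular formula: C9H10BrNO2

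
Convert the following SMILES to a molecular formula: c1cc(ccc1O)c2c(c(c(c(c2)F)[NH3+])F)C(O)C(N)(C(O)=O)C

C16H17F2N2O4+

Heavy atoms from the SMILES: 16 C, 2 F, 2 N, 4 O.
Implicit hydrogens by atom environment:
  7 × C (aromatic): no H
  5 × C (aromatic): 1 H each → 5
  3 × O: 1 H each → 3
  2 × C: no H
  2 × F: no H
  1 × C: 3 H
  1 × C: 1 H
  1 × N (charge +1): 3 H
  1 × N: 2 H
  1 × O: no H
  Total hydrogens = 17.
Net charge +1.
Molecular formula: C16H17F2N2O4+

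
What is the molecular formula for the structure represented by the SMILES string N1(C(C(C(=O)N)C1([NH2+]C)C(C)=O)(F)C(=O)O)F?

C8H12F2N3O4+

Heavy atoms from the SMILES: 8 C, 2 F, 3 N, 4 O.
Implicit hydrogens by atom environment:
  5 × C: no H
  3 × O: no H
  2 × C: 3 H each → 6
  2 × F: no H
  1 × C: 1 H
  1 × N (charge +1): 2 H
  1 × N: 2 H
  1 × N: no H
  1 × O: 1 H
  Total hydrogens = 12.
Net charge +1.
Molecular formula: C8H12F2N3O4+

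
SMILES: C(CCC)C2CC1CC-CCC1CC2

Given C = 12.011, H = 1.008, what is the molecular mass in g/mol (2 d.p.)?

194.36

Molecular formula: C14H26.
M = 14×12.011 + 26×1.008 = 194.36 g/mol.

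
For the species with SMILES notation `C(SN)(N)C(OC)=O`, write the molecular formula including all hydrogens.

C3H8N2O2S

Heavy atoms from the SMILES: 3 C, 2 N, 2 O, 1 S.
Implicit hydrogens by atom environment:
  2 × N: 2 H each → 4
  2 × O: no H
  1 × C: 3 H
  1 × C: 1 H
  1 × C: no H
  1 × S: no H
  Total hydrogens = 8.
Molecular formula: C3H8N2O2S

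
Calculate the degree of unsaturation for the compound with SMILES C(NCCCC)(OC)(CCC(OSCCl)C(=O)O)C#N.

Molecular formula from the SMILES: C12H21ClN2O4S.
DoU = (2C + 2 + N − H − X)/2 = (2·12 + 2 + 2 − 21 − 1)/2 = 6/2 = 3.
(Structurally: 0 ring(s) + 3 π bond(s) = 3.)

3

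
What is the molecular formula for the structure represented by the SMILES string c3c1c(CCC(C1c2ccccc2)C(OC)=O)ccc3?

Heavy atoms from the SMILES: 18 C, 2 O.
Implicit hydrogens by atom environment:
  9 × C (aromatic): 1 H each → 9
  3 × C (aromatic): no H
  2 × C: 2 H each → 4
  2 × C: 1 H each → 2
  2 × O: no H
  1 × C: 3 H
  1 × C: no H
  Total hydrogens = 18.
Molecular formula: C18H18O2

C18H18O2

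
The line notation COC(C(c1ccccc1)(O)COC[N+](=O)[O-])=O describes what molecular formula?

C11H13NO6

Heavy atoms from the SMILES: 11 C, 1 N, 6 O.
Implicit hydrogens by atom environment:
  5 × C (aromatic): 1 H each → 5
  4 × O: no H
  2 × C: 2 H each → 4
  2 × C: no H
  1 × C: 3 H
  1 × C (aromatic): no H
  1 × N (charge +1): no H
  1 × O: 1 H
  1 × O (charge -1): no H
  Total hydrogens = 13.
Molecular formula: C11H13NO6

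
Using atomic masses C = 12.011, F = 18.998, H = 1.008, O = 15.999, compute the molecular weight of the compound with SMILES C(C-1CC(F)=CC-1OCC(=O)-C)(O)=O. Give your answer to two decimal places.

Molecular formula: C9H11FO4.
M = 9×12.011 + 1×18.998 + 11×1.008 + 4×15.999 = 202.18 g/mol.

202.18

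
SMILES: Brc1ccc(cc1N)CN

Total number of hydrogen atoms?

9

Hydrogens are implicit in SMILES; fill each atom to its normal valence:
  3 × C (aromatic): 1 H each → 3
  3 × C (aromatic): no H
  2 × N: 2 H each → 4
  1 × Br: no H
  1 × C: 2 H
  Total hydrogens = 9.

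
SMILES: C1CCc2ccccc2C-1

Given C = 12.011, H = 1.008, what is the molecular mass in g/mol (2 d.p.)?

Molecular formula: C10H12.
M = 10×12.011 + 12×1.008 = 132.21 g/mol.

132.21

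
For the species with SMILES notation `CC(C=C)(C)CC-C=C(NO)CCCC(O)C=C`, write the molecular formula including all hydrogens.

Heavy atoms from the SMILES: 15 C, 1 N, 2 O.
Implicit hydrogens by atom environment:
  7 × C: 2 H each → 14
  4 × C: 1 H each → 4
  2 × C: 3 H each → 6
  2 × C: no H
  2 × O: 1 H each → 2
  1 × N: 1 H
  Total hydrogens = 27.
Molecular formula: C15H27NO2

C15H27NO2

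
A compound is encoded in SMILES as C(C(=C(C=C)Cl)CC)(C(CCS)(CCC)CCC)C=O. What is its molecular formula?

Heavy atoms from the SMILES: 17 C, 1 Cl, 1 O, 1 S.
Implicit hydrogens by atom environment:
  8 × C: 2 H each → 16
  3 × C: 3 H each → 9
  3 × C: 1 H each → 3
  3 × C: no H
  1 × Cl: no H
  1 × O: no H
  1 × S: 1 H
  Total hydrogens = 29.
Molecular formula: C17H29ClOS

C17H29ClOS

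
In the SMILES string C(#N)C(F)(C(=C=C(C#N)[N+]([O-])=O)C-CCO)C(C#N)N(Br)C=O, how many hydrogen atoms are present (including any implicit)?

9

Hydrogens are implicit in SMILES; fill each atom to its normal valence:
  7 × C: no H
  4 × N: no H
  3 × C: 2 H each → 6
  2 × C: 1 H each → 2
  2 × O: no H
  1 × Br: no H
  1 × F: no H
  1 × N (charge +1): no H
  1 × O: 1 H
  1 × O (charge -1): no H
  Total hydrogens = 9.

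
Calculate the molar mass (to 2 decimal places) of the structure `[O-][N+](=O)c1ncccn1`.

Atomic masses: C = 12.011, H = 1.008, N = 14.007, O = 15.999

125.09

Molecular formula: C4H3N3O2.
M = 4×12.011 + 3×1.008 + 3×14.007 + 2×15.999 = 125.09 g/mol.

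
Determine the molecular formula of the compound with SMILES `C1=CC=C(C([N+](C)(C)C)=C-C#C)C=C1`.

Heavy atoms from the SMILES: 13 C, 1 N.
Implicit hydrogens by atom environment:
  5 × C (aromatic): 1 H each → 5
  3 × C: 3 H each → 9
  2 × C: 1 H each → 2
  2 × C: no H
  1 × C (aromatic): no H
  1 × N (charge +1): no H
  Total hydrogens = 16.
Net charge +1.
Molecular formula: C13H16N+

C13H16N+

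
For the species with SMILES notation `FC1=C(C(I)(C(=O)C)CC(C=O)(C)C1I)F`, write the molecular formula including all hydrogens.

Heavy atoms from the SMILES: 10 C, 2 F, 2 I, 2 O.
Implicit hydrogens by atom environment:
  5 × C: no H
  2 × C: 3 H each → 6
  2 × C: 1 H each → 2
  2 × F: no H
  2 × I: no H
  2 × O: no H
  1 × C: 2 H
  Total hydrogens = 10.
Molecular formula: C10H10F2I2O2

C10H10F2I2O2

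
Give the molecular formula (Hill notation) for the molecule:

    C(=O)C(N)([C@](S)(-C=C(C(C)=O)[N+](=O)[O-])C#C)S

C9H10N2O4S2

Heavy atoms from the SMILES: 9 C, 2 N, 4 O, 2 S.
Implicit hydrogens by atom environment:
  5 × C: no H
  3 × C: 1 H each → 3
  3 × O: no H
  2 × S: 1 H each → 2
  1 × C: 3 H
  1 × N: 2 H
  1 × N (charge +1): no H
  1 × O (charge -1): no H
  Total hydrogens = 10.
Molecular formula: C9H10N2O4S2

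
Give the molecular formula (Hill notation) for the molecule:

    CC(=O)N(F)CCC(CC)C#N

C8H13FN2O

Heavy atoms from the SMILES: 8 C, 1 F, 2 N, 1 O.
Implicit hydrogens by atom environment:
  3 × C: 2 H each → 6
  2 × C: 3 H each → 6
  2 × C: no H
  2 × N: no H
  1 × C: 1 H
  1 × F: no H
  1 × O: no H
  Total hydrogens = 13.
Molecular formula: C8H13FN2O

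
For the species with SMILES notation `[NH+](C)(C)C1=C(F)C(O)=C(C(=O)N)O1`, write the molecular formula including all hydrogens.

C7H10FN2O3+

Heavy atoms from the SMILES: 7 C, 1 F, 2 N, 3 O.
Implicit hydrogens by atom environment:
  4 × C (aromatic): no H
  2 × C: 3 H each → 6
  1 × C: no H
  1 × F: no H
  1 × N: 2 H
  1 × N (charge +1): 1 H
  1 × O: 1 H
  1 × O (aromatic): no H
  1 × O: no H
  Total hydrogens = 10.
Net charge +1.
Molecular formula: C7H10FN2O3+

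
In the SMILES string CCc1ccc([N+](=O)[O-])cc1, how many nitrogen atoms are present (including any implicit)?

1

The symbol for nitrogen appears 1 time in the SMILES.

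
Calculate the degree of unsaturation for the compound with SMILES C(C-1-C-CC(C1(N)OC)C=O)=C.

Molecular formula from the SMILES: C9H15NO2.
DoU = (2C + 2 + N − H − X)/2 = (2·9 + 2 + 1 − 15 − 0)/2 = 6/2 = 3.
(Structurally: 1 ring(s) + 2 π bond(s) = 3.)

3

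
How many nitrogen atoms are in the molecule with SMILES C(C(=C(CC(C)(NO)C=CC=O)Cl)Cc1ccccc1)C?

The symbol for nitrogen appears 1 time in the SMILES.

1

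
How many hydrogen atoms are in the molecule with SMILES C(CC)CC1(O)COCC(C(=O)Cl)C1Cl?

16

Hydrogens are implicit in SMILES; fill each atom to its normal valence:
  5 × C: 2 H each → 10
  2 × C: 1 H each → 2
  2 × C: no H
  2 × Cl: no H
  2 × O: no H
  1 × C: 3 H
  1 × O: 1 H
  Total hydrogens = 16.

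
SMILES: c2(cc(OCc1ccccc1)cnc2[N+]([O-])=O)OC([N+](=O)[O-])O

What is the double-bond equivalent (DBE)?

Molecular formula from the SMILES: C13H11N3O7.
DoU = (2C + 2 + N − H − X)/2 = (2·13 + 2 + 3 − 11 − 0)/2 = 20/2 = 10.
(Structurally: 2 ring(s) + 8 π bond(s) = 10.)

10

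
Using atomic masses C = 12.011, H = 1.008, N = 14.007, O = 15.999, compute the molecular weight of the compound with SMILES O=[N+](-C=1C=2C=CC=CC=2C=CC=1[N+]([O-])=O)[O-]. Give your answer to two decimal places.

Molecular formula: C10H6N2O4.
M = 10×12.011 + 6×1.008 + 2×14.007 + 4×15.999 = 218.17 g/mol.

218.17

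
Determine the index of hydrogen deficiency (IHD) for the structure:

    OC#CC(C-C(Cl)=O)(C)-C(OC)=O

4

Molecular formula from the SMILES: C8H9ClO4.
DoU = (2C + 2 + N − H − X)/2 = (2·8 + 2 + 0 − 9 − 1)/2 = 8/2 = 4.
(Structurally: 0 ring(s) + 4 π bond(s) = 4.)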